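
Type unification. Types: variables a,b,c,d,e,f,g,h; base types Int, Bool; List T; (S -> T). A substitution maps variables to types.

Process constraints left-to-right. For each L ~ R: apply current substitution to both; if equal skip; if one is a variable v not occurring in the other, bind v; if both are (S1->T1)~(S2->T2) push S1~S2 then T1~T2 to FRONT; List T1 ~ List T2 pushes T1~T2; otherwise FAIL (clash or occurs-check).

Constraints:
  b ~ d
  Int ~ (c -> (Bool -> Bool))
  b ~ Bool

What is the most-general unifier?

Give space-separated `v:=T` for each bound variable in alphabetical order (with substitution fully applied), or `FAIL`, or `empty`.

Answer: FAIL

Derivation:
step 1: unify b ~ d  [subst: {-} | 2 pending]
  bind b := d
step 2: unify Int ~ (c -> (Bool -> Bool))  [subst: {b:=d} | 1 pending]
  clash: Int vs (c -> (Bool -> Bool))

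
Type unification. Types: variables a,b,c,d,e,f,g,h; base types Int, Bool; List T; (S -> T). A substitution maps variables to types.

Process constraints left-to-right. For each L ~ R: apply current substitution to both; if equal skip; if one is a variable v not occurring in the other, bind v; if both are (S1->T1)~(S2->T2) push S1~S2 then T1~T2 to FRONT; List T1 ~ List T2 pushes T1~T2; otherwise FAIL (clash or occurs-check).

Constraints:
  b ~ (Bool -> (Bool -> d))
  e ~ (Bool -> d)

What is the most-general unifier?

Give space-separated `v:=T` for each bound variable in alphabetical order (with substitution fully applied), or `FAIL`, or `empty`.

Answer: b:=(Bool -> (Bool -> d)) e:=(Bool -> d)

Derivation:
step 1: unify b ~ (Bool -> (Bool -> d))  [subst: {-} | 1 pending]
  bind b := (Bool -> (Bool -> d))
step 2: unify e ~ (Bool -> d)  [subst: {b:=(Bool -> (Bool -> d))} | 0 pending]
  bind e := (Bool -> d)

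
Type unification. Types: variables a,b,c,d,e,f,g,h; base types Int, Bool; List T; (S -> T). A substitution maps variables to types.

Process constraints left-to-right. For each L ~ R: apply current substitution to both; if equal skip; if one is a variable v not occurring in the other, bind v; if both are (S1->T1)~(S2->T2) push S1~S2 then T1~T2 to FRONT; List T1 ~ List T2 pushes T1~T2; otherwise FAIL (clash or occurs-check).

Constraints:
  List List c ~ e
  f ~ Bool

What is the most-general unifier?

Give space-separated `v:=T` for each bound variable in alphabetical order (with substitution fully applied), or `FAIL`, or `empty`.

step 1: unify List List c ~ e  [subst: {-} | 1 pending]
  bind e := List List c
step 2: unify f ~ Bool  [subst: {e:=List List c} | 0 pending]
  bind f := Bool

Answer: e:=List List c f:=Bool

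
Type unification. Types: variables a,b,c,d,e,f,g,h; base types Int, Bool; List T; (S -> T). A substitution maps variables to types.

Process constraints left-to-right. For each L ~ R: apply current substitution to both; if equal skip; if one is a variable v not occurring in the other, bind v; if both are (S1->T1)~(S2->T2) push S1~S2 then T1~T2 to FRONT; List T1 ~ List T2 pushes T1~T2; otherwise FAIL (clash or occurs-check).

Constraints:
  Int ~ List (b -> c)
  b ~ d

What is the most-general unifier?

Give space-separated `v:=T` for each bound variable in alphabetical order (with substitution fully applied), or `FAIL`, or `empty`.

step 1: unify Int ~ List (b -> c)  [subst: {-} | 1 pending]
  clash: Int vs List (b -> c)

Answer: FAIL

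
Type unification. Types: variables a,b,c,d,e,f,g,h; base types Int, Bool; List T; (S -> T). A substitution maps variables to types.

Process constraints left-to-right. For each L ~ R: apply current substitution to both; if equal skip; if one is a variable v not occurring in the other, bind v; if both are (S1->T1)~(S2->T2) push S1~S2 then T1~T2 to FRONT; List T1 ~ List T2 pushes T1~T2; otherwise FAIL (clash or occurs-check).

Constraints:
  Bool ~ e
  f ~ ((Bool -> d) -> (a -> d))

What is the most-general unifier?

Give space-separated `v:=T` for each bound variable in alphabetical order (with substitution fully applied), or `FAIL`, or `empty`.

step 1: unify Bool ~ e  [subst: {-} | 1 pending]
  bind e := Bool
step 2: unify f ~ ((Bool -> d) -> (a -> d))  [subst: {e:=Bool} | 0 pending]
  bind f := ((Bool -> d) -> (a -> d))

Answer: e:=Bool f:=((Bool -> d) -> (a -> d))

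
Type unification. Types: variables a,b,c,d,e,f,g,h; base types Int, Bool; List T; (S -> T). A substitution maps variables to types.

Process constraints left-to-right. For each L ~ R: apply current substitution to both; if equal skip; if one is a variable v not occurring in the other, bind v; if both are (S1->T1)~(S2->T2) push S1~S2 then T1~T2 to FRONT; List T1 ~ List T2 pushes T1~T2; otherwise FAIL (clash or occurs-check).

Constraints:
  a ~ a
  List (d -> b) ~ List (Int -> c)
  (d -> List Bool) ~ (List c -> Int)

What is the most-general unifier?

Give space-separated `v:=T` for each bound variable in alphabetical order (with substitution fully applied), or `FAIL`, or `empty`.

Answer: FAIL

Derivation:
step 1: unify a ~ a  [subst: {-} | 2 pending]
  -> identical, skip
step 2: unify List (d -> b) ~ List (Int -> c)  [subst: {-} | 1 pending]
  -> decompose List: push (d -> b)~(Int -> c)
step 3: unify (d -> b) ~ (Int -> c)  [subst: {-} | 1 pending]
  -> decompose arrow: push d~Int, b~c
step 4: unify d ~ Int  [subst: {-} | 2 pending]
  bind d := Int
step 5: unify b ~ c  [subst: {d:=Int} | 1 pending]
  bind b := c
step 6: unify (Int -> List Bool) ~ (List c -> Int)  [subst: {d:=Int, b:=c} | 0 pending]
  -> decompose arrow: push Int~List c, List Bool~Int
step 7: unify Int ~ List c  [subst: {d:=Int, b:=c} | 1 pending]
  clash: Int vs List c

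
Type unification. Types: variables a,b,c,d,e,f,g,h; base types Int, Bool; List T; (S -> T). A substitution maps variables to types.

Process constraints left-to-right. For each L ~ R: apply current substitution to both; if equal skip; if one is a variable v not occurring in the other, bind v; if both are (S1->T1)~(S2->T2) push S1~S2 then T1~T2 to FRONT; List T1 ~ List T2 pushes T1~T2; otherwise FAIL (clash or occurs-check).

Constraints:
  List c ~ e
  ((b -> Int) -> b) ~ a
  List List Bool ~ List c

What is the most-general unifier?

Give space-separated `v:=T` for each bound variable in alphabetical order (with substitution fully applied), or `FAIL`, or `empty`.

step 1: unify List c ~ e  [subst: {-} | 2 pending]
  bind e := List c
step 2: unify ((b -> Int) -> b) ~ a  [subst: {e:=List c} | 1 pending]
  bind a := ((b -> Int) -> b)
step 3: unify List List Bool ~ List c  [subst: {e:=List c, a:=((b -> Int) -> b)} | 0 pending]
  -> decompose List: push List Bool~c
step 4: unify List Bool ~ c  [subst: {e:=List c, a:=((b -> Int) -> b)} | 0 pending]
  bind c := List Bool

Answer: a:=((b -> Int) -> b) c:=List Bool e:=List List Bool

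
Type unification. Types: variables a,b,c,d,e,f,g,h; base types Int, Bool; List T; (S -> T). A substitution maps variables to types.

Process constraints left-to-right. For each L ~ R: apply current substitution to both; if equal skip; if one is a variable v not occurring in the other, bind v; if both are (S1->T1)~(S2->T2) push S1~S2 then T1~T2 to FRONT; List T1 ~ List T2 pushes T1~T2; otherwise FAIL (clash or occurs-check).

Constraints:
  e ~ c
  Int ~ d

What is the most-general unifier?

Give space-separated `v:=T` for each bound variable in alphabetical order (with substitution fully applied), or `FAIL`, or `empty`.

Answer: d:=Int e:=c

Derivation:
step 1: unify e ~ c  [subst: {-} | 1 pending]
  bind e := c
step 2: unify Int ~ d  [subst: {e:=c} | 0 pending]
  bind d := Int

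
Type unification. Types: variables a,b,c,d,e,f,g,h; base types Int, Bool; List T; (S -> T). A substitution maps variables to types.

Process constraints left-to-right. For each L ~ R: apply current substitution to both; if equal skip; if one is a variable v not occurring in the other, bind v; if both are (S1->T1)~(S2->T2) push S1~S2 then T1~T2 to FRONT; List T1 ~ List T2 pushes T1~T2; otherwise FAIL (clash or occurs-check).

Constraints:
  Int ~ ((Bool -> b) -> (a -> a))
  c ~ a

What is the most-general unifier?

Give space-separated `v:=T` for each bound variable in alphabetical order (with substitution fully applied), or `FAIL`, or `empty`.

step 1: unify Int ~ ((Bool -> b) -> (a -> a))  [subst: {-} | 1 pending]
  clash: Int vs ((Bool -> b) -> (a -> a))

Answer: FAIL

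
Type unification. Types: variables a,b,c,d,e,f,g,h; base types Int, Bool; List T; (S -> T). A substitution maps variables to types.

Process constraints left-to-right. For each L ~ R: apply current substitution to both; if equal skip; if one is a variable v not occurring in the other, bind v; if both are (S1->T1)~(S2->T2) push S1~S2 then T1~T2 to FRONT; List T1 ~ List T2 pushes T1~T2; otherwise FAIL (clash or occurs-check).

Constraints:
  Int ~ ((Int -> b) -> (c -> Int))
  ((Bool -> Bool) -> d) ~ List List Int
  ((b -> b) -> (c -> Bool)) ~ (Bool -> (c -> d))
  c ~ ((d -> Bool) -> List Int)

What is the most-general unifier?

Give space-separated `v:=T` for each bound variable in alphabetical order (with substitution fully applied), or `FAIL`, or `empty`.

step 1: unify Int ~ ((Int -> b) -> (c -> Int))  [subst: {-} | 3 pending]
  clash: Int vs ((Int -> b) -> (c -> Int))

Answer: FAIL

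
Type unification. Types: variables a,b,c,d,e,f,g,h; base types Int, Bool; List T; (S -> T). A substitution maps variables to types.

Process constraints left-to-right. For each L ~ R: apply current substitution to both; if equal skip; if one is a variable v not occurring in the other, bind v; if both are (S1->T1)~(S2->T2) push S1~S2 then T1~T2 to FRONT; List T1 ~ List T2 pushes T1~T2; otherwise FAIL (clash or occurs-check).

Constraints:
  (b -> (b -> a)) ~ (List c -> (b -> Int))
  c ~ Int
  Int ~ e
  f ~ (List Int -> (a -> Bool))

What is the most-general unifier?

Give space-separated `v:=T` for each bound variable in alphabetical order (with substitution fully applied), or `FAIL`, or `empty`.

step 1: unify (b -> (b -> a)) ~ (List c -> (b -> Int))  [subst: {-} | 3 pending]
  -> decompose arrow: push b~List c, (b -> a)~(b -> Int)
step 2: unify b ~ List c  [subst: {-} | 4 pending]
  bind b := List c
step 3: unify (List c -> a) ~ (List c -> Int)  [subst: {b:=List c} | 3 pending]
  -> decompose arrow: push List c~List c, a~Int
step 4: unify List c ~ List c  [subst: {b:=List c} | 4 pending]
  -> identical, skip
step 5: unify a ~ Int  [subst: {b:=List c} | 3 pending]
  bind a := Int
step 6: unify c ~ Int  [subst: {b:=List c, a:=Int} | 2 pending]
  bind c := Int
step 7: unify Int ~ e  [subst: {b:=List c, a:=Int, c:=Int} | 1 pending]
  bind e := Int
step 8: unify f ~ (List Int -> (Int -> Bool))  [subst: {b:=List c, a:=Int, c:=Int, e:=Int} | 0 pending]
  bind f := (List Int -> (Int -> Bool))

Answer: a:=Int b:=List Int c:=Int e:=Int f:=(List Int -> (Int -> Bool))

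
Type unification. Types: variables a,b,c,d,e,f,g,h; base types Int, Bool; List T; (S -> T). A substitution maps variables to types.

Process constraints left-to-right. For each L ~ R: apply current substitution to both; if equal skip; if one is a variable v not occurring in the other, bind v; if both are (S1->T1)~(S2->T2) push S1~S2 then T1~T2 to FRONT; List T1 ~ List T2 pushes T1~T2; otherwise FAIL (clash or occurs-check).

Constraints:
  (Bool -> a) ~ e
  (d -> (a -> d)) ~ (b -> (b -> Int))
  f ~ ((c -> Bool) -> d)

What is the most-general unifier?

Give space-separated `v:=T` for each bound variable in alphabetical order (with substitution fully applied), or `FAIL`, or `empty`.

step 1: unify (Bool -> a) ~ e  [subst: {-} | 2 pending]
  bind e := (Bool -> a)
step 2: unify (d -> (a -> d)) ~ (b -> (b -> Int))  [subst: {e:=(Bool -> a)} | 1 pending]
  -> decompose arrow: push d~b, (a -> d)~(b -> Int)
step 3: unify d ~ b  [subst: {e:=(Bool -> a)} | 2 pending]
  bind d := b
step 4: unify (a -> b) ~ (b -> Int)  [subst: {e:=(Bool -> a), d:=b} | 1 pending]
  -> decompose arrow: push a~b, b~Int
step 5: unify a ~ b  [subst: {e:=(Bool -> a), d:=b} | 2 pending]
  bind a := b
step 6: unify b ~ Int  [subst: {e:=(Bool -> a), d:=b, a:=b} | 1 pending]
  bind b := Int
step 7: unify f ~ ((c -> Bool) -> Int)  [subst: {e:=(Bool -> a), d:=b, a:=b, b:=Int} | 0 pending]
  bind f := ((c -> Bool) -> Int)

Answer: a:=Int b:=Int d:=Int e:=(Bool -> Int) f:=((c -> Bool) -> Int)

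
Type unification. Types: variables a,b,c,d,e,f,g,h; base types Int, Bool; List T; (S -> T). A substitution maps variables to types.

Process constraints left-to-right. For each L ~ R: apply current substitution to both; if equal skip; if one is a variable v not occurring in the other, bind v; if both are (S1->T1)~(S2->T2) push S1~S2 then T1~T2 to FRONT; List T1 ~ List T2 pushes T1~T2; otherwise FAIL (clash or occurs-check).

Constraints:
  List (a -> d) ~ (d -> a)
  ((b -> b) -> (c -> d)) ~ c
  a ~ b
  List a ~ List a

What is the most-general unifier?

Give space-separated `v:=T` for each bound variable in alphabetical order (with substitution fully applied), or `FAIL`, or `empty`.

step 1: unify List (a -> d) ~ (d -> a)  [subst: {-} | 3 pending]
  clash: List (a -> d) vs (d -> a)

Answer: FAIL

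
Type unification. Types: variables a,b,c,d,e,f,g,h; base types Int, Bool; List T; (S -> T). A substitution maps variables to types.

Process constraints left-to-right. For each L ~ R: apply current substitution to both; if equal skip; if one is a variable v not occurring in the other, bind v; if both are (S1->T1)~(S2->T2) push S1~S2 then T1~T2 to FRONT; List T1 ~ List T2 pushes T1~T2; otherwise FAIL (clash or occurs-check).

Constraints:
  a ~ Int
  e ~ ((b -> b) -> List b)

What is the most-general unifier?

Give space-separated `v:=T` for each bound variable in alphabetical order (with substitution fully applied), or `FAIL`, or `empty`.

Answer: a:=Int e:=((b -> b) -> List b)

Derivation:
step 1: unify a ~ Int  [subst: {-} | 1 pending]
  bind a := Int
step 2: unify e ~ ((b -> b) -> List b)  [subst: {a:=Int} | 0 pending]
  bind e := ((b -> b) -> List b)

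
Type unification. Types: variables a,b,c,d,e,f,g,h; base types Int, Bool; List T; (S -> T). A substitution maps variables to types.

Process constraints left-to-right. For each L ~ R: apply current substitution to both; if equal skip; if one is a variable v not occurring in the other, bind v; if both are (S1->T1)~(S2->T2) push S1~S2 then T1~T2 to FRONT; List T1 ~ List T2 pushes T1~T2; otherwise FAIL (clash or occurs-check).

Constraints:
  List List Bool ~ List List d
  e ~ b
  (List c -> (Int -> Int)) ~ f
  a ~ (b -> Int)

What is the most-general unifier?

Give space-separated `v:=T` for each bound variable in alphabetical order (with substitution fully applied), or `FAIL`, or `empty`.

step 1: unify List List Bool ~ List List d  [subst: {-} | 3 pending]
  -> decompose List: push List Bool~List d
step 2: unify List Bool ~ List d  [subst: {-} | 3 pending]
  -> decompose List: push Bool~d
step 3: unify Bool ~ d  [subst: {-} | 3 pending]
  bind d := Bool
step 4: unify e ~ b  [subst: {d:=Bool} | 2 pending]
  bind e := b
step 5: unify (List c -> (Int -> Int)) ~ f  [subst: {d:=Bool, e:=b} | 1 pending]
  bind f := (List c -> (Int -> Int))
step 6: unify a ~ (b -> Int)  [subst: {d:=Bool, e:=b, f:=(List c -> (Int -> Int))} | 0 pending]
  bind a := (b -> Int)

Answer: a:=(b -> Int) d:=Bool e:=b f:=(List c -> (Int -> Int))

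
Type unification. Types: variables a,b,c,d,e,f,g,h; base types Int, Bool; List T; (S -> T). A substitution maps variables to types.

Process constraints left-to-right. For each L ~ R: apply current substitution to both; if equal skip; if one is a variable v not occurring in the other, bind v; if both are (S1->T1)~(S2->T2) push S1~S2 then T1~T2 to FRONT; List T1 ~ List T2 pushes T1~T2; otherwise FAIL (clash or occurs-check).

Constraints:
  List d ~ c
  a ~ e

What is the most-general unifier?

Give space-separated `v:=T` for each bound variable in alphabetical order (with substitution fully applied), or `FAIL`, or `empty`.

Answer: a:=e c:=List d

Derivation:
step 1: unify List d ~ c  [subst: {-} | 1 pending]
  bind c := List d
step 2: unify a ~ e  [subst: {c:=List d} | 0 pending]
  bind a := e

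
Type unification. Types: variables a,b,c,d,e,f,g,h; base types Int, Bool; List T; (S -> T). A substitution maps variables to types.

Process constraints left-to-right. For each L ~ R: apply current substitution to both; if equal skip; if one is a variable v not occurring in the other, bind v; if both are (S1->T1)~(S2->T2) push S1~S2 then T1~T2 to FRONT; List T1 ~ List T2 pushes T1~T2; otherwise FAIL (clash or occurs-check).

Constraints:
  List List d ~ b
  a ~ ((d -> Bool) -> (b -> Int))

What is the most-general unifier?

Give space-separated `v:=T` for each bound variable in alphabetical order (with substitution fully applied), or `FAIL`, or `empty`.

step 1: unify List List d ~ b  [subst: {-} | 1 pending]
  bind b := List List d
step 2: unify a ~ ((d -> Bool) -> (List List d -> Int))  [subst: {b:=List List d} | 0 pending]
  bind a := ((d -> Bool) -> (List List d -> Int))

Answer: a:=((d -> Bool) -> (List List d -> Int)) b:=List List d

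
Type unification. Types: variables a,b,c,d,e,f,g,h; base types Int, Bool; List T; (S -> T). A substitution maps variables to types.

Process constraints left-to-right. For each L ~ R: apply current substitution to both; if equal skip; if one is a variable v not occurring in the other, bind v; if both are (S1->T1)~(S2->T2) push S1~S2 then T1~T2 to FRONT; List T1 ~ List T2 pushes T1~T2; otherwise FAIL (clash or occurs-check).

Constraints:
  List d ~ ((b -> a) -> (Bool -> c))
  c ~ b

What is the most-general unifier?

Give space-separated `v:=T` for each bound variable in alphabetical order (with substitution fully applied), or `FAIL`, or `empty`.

Answer: FAIL

Derivation:
step 1: unify List d ~ ((b -> a) -> (Bool -> c))  [subst: {-} | 1 pending]
  clash: List d vs ((b -> a) -> (Bool -> c))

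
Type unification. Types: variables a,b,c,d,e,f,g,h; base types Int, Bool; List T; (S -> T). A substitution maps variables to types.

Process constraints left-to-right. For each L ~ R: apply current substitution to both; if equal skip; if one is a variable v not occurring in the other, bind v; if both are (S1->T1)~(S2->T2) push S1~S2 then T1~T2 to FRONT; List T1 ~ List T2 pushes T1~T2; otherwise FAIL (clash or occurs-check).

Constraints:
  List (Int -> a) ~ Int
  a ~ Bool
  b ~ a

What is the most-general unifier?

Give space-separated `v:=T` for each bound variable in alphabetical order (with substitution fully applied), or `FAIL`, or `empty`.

Answer: FAIL

Derivation:
step 1: unify List (Int -> a) ~ Int  [subst: {-} | 2 pending]
  clash: List (Int -> a) vs Int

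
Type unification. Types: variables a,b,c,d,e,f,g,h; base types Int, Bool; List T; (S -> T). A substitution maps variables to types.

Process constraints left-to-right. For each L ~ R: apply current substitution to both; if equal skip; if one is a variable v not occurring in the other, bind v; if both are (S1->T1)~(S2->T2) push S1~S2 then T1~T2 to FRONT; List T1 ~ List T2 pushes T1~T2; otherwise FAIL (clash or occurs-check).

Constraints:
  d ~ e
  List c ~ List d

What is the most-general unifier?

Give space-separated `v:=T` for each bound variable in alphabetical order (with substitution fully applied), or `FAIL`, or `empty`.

Answer: c:=e d:=e

Derivation:
step 1: unify d ~ e  [subst: {-} | 1 pending]
  bind d := e
step 2: unify List c ~ List e  [subst: {d:=e} | 0 pending]
  -> decompose List: push c~e
step 3: unify c ~ e  [subst: {d:=e} | 0 pending]
  bind c := e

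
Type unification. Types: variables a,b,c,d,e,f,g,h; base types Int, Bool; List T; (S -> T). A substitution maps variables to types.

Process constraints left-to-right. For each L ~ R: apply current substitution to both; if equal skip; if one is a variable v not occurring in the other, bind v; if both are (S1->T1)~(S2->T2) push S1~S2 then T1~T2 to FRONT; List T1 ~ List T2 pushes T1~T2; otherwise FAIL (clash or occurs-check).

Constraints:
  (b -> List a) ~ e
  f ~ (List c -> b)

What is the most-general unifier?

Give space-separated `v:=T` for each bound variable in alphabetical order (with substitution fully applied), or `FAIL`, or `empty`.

step 1: unify (b -> List a) ~ e  [subst: {-} | 1 pending]
  bind e := (b -> List a)
step 2: unify f ~ (List c -> b)  [subst: {e:=(b -> List a)} | 0 pending]
  bind f := (List c -> b)

Answer: e:=(b -> List a) f:=(List c -> b)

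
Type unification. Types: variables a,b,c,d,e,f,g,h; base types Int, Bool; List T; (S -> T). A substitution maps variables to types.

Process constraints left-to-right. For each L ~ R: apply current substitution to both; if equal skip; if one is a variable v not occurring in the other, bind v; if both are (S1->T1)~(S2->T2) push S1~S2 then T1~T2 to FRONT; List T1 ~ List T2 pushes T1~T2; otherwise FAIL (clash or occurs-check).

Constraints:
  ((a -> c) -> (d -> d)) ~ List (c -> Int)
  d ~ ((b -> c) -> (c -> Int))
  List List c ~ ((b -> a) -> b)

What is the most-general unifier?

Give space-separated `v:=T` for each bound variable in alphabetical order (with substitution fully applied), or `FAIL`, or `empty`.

step 1: unify ((a -> c) -> (d -> d)) ~ List (c -> Int)  [subst: {-} | 2 pending]
  clash: ((a -> c) -> (d -> d)) vs List (c -> Int)

Answer: FAIL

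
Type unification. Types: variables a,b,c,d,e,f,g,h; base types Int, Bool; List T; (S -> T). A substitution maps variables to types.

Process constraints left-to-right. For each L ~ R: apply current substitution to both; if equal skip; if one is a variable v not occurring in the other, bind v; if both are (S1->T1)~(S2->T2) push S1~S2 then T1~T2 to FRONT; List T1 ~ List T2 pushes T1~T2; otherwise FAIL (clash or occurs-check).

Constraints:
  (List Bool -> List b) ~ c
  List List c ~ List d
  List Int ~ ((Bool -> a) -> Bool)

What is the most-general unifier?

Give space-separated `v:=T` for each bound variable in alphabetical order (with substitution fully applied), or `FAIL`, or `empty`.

step 1: unify (List Bool -> List b) ~ c  [subst: {-} | 2 pending]
  bind c := (List Bool -> List b)
step 2: unify List List (List Bool -> List b) ~ List d  [subst: {c:=(List Bool -> List b)} | 1 pending]
  -> decompose List: push List (List Bool -> List b)~d
step 3: unify List (List Bool -> List b) ~ d  [subst: {c:=(List Bool -> List b)} | 1 pending]
  bind d := List (List Bool -> List b)
step 4: unify List Int ~ ((Bool -> a) -> Bool)  [subst: {c:=(List Bool -> List b), d:=List (List Bool -> List b)} | 0 pending]
  clash: List Int vs ((Bool -> a) -> Bool)

Answer: FAIL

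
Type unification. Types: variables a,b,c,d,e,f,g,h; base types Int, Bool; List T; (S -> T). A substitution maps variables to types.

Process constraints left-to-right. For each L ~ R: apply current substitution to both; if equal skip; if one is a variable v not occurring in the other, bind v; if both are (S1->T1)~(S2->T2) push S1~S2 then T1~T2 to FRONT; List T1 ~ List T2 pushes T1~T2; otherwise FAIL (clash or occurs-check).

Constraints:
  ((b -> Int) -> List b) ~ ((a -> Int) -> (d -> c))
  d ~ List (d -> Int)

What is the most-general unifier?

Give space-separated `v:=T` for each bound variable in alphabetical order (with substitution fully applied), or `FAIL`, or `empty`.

Answer: FAIL

Derivation:
step 1: unify ((b -> Int) -> List b) ~ ((a -> Int) -> (d -> c))  [subst: {-} | 1 pending]
  -> decompose arrow: push (b -> Int)~(a -> Int), List b~(d -> c)
step 2: unify (b -> Int) ~ (a -> Int)  [subst: {-} | 2 pending]
  -> decompose arrow: push b~a, Int~Int
step 3: unify b ~ a  [subst: {-} | 3 pending]
  bind b := a
step 4: unify Int ~ Int  [subst: {b:=a} | 2 pending]
  -> identical, skip
step 5: unify List a ~ (d -> c)  [subst: {b:=a} | 1 pending]
  clash: List a vs (d -> c)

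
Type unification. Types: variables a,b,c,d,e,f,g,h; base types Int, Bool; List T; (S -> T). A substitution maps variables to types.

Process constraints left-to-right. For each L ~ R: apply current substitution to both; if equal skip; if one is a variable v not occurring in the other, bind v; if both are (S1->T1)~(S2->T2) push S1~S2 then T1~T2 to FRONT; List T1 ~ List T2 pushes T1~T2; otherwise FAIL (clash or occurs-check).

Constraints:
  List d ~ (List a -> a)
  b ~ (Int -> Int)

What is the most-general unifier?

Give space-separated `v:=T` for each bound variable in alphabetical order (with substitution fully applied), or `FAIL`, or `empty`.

step 1: unify List d ~ (List a -> a)  [subst: {-} | 1 pending]
  clash: List d vs (List a -> a)

Answer: FAIL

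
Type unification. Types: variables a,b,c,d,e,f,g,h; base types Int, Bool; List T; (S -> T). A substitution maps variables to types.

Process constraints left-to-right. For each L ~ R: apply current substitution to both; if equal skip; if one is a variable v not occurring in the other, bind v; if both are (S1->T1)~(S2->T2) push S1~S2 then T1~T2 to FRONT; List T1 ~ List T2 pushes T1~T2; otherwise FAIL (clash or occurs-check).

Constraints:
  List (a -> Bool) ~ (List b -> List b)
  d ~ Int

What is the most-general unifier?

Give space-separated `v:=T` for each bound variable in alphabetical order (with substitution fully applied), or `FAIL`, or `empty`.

Answer: FAIL

Derivation:
step 1: unify List (a -> Bool) ~ (List b -> List b)  [subst: {-} | 1 pending]
  clash: List (a -> Bool) vs (List b -> List b)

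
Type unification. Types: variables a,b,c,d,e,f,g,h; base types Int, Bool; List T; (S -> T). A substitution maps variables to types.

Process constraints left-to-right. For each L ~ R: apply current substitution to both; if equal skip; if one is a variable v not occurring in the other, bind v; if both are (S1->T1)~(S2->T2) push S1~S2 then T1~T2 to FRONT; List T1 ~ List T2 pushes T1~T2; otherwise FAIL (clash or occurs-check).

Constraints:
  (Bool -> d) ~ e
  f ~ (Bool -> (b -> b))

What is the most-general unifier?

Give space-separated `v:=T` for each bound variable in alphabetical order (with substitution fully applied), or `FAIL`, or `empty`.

step 1: unify (Bool -> d) ~ e  [subst: {-} | 1 pending]
  bind e := (Bool -> d)
step 2: unify f ~ (Bool -> (b -> b))  [subst: {e:=(Bool -> d)} | 0 pending]
  bind f := (Bool -> (b -> b))

Answer: e:=(Bool -> d) f:=(Bool -> (b -> b))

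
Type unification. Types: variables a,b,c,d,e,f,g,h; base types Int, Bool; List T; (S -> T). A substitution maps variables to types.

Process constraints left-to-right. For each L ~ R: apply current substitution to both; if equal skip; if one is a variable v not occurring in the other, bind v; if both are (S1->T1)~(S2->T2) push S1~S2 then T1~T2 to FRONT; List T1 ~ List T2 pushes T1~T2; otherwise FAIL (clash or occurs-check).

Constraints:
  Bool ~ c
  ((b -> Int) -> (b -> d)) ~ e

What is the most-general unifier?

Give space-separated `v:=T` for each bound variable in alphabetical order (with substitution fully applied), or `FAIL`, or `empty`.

step 1: unify Bool ~ c  [subst: {-} | 1 pending]
  bind c := Bool
step 2: unify ((b -> Int) -> (b -> d)) ~ e  [subst: {c:=Bool} | 0 pending]
  bind e := ((b -> Int) -> (b -> d))

Answer: c:=Bool e:=((b -> Int) -> (b -> d))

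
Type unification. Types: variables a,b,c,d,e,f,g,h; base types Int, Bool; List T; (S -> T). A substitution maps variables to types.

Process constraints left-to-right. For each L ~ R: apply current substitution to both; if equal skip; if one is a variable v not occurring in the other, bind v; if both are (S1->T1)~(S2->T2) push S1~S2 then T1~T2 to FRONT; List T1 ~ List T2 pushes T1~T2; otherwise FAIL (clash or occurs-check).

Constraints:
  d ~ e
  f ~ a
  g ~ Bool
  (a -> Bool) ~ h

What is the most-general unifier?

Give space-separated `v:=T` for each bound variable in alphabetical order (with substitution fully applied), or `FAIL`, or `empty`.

step 1: unify d ~ e  [subst: {-} | 3 pending]
  bind d := e
step 2: unify f ~ a  [subst: {d:=e} | 2 pending]
  bind f := a
step 3: unify g ~ Bool  [subst: {d:=e, f:=a} | 1 pending]
  bind g := Bool
step 4: unify (a -> Bool) ~ h  [subst: {d:=e, f:=a, g:=Bool} | 0 pending]
  bind h := (a -> Bool)

Answer: d:=e f:=a g:=Bool h:=(a -> Bool)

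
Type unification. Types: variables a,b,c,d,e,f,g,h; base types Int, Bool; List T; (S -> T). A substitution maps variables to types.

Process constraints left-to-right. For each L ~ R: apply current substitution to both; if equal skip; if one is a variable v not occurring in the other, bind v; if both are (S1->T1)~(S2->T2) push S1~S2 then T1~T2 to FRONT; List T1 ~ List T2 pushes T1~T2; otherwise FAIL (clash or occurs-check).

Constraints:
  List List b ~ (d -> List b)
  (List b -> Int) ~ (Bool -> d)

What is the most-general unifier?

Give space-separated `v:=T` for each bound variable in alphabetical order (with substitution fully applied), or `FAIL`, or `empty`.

step 1: unify List List b ~ (d -> List b)  [subst: {-} | 1 pending]
  clash: List List b vs (d -> List b)

Answer: FAIL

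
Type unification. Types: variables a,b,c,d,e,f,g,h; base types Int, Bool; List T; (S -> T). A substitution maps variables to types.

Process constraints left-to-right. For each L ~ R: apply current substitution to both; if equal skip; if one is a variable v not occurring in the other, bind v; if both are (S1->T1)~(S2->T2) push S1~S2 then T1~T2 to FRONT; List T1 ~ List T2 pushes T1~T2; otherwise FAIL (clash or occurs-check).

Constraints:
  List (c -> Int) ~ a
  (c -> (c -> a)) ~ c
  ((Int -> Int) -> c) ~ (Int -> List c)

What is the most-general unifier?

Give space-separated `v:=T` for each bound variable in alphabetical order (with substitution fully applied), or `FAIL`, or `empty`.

step 1: unify List (c -> Int) ~ a  [subst: {-} | 2 pending]
  bind a := List (c -> Int)
step 2: unify (c -> (c -> List (c -> Int))) ~ c  [subst: {a:=List (c -> Int)} | 1 pending]
  occurs-check fail

Answer: FAIL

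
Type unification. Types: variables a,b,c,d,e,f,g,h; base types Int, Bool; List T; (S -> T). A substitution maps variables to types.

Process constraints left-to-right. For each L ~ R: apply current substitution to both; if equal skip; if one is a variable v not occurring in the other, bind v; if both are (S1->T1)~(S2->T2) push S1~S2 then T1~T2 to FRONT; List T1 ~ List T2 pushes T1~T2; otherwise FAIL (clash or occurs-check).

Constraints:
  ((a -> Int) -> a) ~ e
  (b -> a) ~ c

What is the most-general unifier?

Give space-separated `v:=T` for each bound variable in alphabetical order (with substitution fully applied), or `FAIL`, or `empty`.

step 1: unify ((a -> Int) -> a) ~ e  [subst: {-} | 1 pending]
  bind e := ((a -> Int) -> a)
step 2: unify (b -> a) ~ c  [subst: {e:=((a -> Int) -> a)} | 0 pending]
  bind c := (b -> a)

Answer: c:=(b -> a) e:=((a -> Int) -> a)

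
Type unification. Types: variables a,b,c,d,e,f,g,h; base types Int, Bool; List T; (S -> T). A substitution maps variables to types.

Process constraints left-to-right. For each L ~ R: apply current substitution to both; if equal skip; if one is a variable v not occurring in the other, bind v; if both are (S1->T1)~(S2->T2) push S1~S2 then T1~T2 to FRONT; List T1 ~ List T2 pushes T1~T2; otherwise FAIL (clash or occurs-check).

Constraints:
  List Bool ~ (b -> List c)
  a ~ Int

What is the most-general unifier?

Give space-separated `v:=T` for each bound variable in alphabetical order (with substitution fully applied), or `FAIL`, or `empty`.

Answer: FAIL

Derivation:
step 1: unify List Bool ~ (b -> List c)  [subst: {-} | 1 pending]
  clash: List Bool vs (b -> List c)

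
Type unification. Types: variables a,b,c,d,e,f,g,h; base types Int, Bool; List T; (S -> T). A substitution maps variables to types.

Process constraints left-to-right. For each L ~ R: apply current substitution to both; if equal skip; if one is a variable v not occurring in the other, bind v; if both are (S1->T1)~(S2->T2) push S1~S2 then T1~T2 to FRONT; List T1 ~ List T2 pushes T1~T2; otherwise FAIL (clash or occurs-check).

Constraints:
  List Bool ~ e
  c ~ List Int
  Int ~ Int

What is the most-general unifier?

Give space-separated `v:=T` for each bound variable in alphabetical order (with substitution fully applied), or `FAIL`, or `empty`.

Answer: c:=List Int e:=List Bool

Derivation:
step 1: unify List Bool ~ e  [subst: {-} | 2 pending]
  bind e := List Bool
step 2: unify c ~ List Int  [subst: {e:=List Bool} | 1 pending]
  bind c := List Int
step 3: unify Int ~ Int  [subst: {e:=List Bool, c:=List Int} | 0 pending]
  -> identical, skip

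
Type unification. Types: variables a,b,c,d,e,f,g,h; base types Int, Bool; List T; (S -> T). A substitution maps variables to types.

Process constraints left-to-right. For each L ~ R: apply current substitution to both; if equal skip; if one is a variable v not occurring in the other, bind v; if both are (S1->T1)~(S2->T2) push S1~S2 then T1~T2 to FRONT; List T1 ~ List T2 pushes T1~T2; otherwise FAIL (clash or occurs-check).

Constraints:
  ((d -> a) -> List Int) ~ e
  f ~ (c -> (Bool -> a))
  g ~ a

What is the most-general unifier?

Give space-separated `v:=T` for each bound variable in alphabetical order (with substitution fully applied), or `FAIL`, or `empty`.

step 1: unify ((d -> a) -> List Int) ~ e  [subst: {-} | 2 pending]
  bind e := ((d -> a) -> List Int)
step 2: unify f ~ (c -> (Bool -> a))  [subst: {e:=((d -> a) -> List Int)} | 1 pending]
  bind f := (c -> (Bool -> a))
step 3: unify g ~ a  [subst: {e:=((d -> a) -> List Int), f:=(c -> (Bool -> a))} | 0 pending]
  bind g := a

Answer: e:=((d -> a) -> List Int) f:=(c -> (Bool -> a)) g:=a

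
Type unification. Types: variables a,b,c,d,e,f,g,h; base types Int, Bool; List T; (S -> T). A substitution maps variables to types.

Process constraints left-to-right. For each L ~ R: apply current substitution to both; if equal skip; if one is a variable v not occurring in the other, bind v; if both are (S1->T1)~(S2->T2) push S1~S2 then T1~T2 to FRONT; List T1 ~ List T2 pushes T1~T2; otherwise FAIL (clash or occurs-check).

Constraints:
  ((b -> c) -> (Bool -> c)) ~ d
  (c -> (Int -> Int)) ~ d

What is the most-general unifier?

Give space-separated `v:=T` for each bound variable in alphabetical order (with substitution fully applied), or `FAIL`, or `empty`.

Answer: FAIL

Derivation:
step 1: unify ((b -> c) -> (Bool -> c)) ~ d  [subst: {-} | 1 pending]
  bind d := ((b -> c) -> (Bool -> c))
step 2: unify (c -> (Int -> Int)) ~ ((b -> c) -> (Bool -> c))  [subst: {d:=((b -> c) -> (Bool -> c))} | 0 pending]
  -> decompose arrow: push c~(b -> c), (Int -> Int)~(Bool -> c)
step 3: unify c ~ (b -> c)  [subst: {d:=((b -> c) -> (Bool -> c))} | 1 pending]
  occurs-check fail: c in (b -> c)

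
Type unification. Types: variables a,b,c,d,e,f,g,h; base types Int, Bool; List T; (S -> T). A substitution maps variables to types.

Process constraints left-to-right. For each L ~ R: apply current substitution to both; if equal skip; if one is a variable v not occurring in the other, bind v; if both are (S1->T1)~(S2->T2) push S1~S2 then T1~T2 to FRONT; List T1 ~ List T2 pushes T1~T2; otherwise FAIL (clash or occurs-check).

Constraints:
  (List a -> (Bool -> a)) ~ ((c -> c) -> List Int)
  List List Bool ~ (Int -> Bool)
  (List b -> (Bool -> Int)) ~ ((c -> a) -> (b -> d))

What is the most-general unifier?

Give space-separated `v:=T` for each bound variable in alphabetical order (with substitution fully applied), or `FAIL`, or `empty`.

step 1: unify (List a -> (Bool -> a)) ~ ((c -> c) -> List Int)  [subst: {-} | 2 pending]
  -> decompose arrow: push List a~(c -> c), (Bool -> a)~List Int
step 2: unify List a ~ (c -> c)  [subst: {-} | 3 pending]
  clash: List a vs (c -> c)

Answer: FAIL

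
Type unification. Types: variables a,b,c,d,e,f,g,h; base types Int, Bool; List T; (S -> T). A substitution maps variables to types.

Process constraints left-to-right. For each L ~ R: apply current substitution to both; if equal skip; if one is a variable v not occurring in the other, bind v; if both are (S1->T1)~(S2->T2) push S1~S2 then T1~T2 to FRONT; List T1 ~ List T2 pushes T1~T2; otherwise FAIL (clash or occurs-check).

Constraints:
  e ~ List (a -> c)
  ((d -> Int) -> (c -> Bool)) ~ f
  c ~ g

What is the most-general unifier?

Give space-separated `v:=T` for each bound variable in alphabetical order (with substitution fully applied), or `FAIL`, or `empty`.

Answer: c:=g e:=List (a -> g) f:=((d -> Int) -> (g -> Bool))

Derivation:
step 1: unify e ~ List (a -> c)  [subst: {-} | 2 pending]
  bind e := List (a -> c)
step 2: unify ((d -> Int) -> (c -> Bool)) ~ f  [subst: {e:=List (a -> c)} | 1 pending]
  bind f := ((d -> Int) -> (c -> Bool))
step 3: unify c ~ g  [subst: {e:=List (a -> c), f:=((d -> Int) -> (c -> Bool))} | 0 pending]
  bind c := g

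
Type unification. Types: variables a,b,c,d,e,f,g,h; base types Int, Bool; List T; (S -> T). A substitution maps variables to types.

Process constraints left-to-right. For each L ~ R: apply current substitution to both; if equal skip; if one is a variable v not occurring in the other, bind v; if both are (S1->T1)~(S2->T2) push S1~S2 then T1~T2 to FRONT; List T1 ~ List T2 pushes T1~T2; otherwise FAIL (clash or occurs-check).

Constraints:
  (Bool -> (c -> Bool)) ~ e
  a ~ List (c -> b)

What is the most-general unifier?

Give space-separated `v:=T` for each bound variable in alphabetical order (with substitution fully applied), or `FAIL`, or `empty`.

step 1: unify (Bool -> (c -> Bool)) ~ e  [subst: {-} | 1 pending]
  bind e := (Bool -> (c -> Bool))
step 2: unify a ~ List (c -> b)  [subst: {e:=(Bool -> (c -> Bool))} | 0 pending]
  bind a := List (c -> b)

Answer: a:=List (c -> b) e:=(Bool -> (c -> Bool))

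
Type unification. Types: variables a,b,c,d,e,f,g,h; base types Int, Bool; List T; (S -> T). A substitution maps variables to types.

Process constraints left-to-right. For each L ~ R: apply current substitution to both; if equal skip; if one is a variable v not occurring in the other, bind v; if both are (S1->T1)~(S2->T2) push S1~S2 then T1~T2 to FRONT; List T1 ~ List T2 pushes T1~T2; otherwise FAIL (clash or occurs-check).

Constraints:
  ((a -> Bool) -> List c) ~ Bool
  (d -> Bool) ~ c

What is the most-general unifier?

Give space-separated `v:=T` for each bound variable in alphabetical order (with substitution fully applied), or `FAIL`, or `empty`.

step 1: unify ((a -> Bool) -> List c) ~ Bool  [subst: {-} | 1 pending]
  clash: ((a -> Bool) -> List c) vs Bool

Answer: FAIL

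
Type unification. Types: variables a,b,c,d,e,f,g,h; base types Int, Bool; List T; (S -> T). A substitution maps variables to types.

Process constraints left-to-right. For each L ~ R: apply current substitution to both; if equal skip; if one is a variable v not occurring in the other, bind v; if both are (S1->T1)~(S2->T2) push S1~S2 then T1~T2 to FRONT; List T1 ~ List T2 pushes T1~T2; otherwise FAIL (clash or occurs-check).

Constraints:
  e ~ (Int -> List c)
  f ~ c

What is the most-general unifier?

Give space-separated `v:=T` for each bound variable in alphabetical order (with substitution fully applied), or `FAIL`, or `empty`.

Answer: e:=(Int -> List c) f:=c

Derivation:
step 1: unify e ~ (Int -> List c)  [subst: {-} | 1 pending]
  bind e := (Int -> List c)
step 2: unify f ~ c  [subst: {e:=(Int -> List c)} | 0 pending]
  bind f := c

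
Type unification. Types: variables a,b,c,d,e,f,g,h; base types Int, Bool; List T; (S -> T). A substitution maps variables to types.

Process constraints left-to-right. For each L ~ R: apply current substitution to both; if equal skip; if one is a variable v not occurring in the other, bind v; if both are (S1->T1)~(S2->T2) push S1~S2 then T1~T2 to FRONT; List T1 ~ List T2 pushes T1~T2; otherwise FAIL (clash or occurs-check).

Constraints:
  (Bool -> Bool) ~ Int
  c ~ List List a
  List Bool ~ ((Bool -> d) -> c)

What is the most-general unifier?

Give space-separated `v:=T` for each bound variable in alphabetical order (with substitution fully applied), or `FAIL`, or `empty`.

step 1: unify (Bool -> Bool) ~ Int  [subst: {-} | 2 pending]
  clash: (Bool -> Bool) vs Int

Answer: FAIL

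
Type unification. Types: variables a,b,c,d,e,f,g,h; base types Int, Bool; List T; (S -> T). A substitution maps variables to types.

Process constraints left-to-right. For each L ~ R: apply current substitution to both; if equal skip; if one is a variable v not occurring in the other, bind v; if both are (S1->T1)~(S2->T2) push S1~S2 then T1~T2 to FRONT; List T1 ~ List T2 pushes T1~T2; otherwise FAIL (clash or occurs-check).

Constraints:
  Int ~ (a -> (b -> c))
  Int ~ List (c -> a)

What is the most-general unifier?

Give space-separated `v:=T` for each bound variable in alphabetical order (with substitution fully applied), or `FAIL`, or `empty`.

step 1: unify Int ~ (a -> (b -> c))  [subst: {-} | 1 pending]
  clash: Int vs (a -> (b -> c))

Answer: FAIL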